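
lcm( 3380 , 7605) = 30420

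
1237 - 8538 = -7301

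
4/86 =2/43 = 0.05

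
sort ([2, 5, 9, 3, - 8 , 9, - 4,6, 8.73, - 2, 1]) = [- 8 ,-4,  -  2,1, 2, 3, 5, 6,8.73,9 , 9] 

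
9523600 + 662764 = 10186364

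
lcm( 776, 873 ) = 6984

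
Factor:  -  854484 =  - 2^2 * 3^1*31^1*2297^1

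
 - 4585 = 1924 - 6509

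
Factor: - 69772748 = - 2^2*1093^1*15959^1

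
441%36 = 9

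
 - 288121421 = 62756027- 350877448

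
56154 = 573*98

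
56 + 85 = 141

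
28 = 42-14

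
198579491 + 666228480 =864807971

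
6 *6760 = 40560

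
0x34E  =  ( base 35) O6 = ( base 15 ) 3b6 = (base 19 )26A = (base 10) 846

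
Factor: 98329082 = 2^1 * 29^1 *1695329^1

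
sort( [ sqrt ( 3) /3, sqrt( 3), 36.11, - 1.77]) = [ - 1.77,sqrt(3 )/3,sqrt( 3),36.11] 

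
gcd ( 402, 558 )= 6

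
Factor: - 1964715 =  - 3^1*5^1*130981^1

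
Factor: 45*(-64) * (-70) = 201600 = 2^7*3^2 * 5^2*7^1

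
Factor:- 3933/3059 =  - 3^2*7^ ( - 1 ) = - 9/7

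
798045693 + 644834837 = 1442880530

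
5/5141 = 5/5141=0.00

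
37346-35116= 2230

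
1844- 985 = 859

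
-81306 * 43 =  - 3496158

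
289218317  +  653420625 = 942638942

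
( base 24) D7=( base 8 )477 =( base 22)EB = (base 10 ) 319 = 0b100111111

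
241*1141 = 274981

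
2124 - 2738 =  - 614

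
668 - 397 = 271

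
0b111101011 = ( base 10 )491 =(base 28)HF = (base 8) 753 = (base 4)13223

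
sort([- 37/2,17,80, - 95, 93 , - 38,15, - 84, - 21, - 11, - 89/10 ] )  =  [ - 95, -84,- 38,-21,  -  37/2, -11, - 89/10,15, 17 , 80,93 ] 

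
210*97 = 20370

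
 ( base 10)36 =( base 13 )2A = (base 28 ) 18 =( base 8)44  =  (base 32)14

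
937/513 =1 + 424/513 = 1.83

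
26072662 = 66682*391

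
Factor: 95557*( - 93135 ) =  - 3^1*5^1*7^2*11^1*17^1 * 73^1*887^1 = - 8899701195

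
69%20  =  9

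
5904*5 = 29520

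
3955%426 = 121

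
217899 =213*1023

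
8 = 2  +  6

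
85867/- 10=-85867/10= - 8586.70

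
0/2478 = 0 = 0.00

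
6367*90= 573030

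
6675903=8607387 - 1931484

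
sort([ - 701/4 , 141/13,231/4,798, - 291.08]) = [ - 291.08, - 701/4,141/13, 231/4,  798] 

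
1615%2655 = 1615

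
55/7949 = 55/7949 = 0.01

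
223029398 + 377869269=600898667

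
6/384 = 1/64 =0.02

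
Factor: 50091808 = 2^5  *13^1*120413^1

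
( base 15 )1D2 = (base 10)422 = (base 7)1142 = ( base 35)c2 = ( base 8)646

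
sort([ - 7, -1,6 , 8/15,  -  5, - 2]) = [-7, -5,  -  2, -1  ,  8/15 , 6]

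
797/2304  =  797/2304 = 0.35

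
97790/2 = 48895 = 48895.00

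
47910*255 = 12217050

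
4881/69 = 1627/23=70.74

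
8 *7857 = 62856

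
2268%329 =294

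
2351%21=20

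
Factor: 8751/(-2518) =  - 2^( - 1) *3^1*1259^(-1)*2917^1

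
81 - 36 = 45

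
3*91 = 273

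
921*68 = 62628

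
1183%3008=1183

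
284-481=  -  197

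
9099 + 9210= 18309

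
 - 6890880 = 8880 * ( - 776)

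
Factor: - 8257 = - 23^1 * 359^1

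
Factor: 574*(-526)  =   - 2^2*7^1*41^1  *263^1 = - 301924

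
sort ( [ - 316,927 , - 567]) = [ - 567, - 316,927]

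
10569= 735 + 9834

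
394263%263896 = 130367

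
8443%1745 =1463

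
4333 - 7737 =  - 3404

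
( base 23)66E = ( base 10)3326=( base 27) 4f5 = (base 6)23222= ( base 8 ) 6376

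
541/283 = 541/283 = 1.91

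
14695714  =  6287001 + 8408713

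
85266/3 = 28422 = 28422.00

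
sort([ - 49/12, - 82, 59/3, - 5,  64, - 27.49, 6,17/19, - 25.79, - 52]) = [ - 82,- 52, - 27.49 , - 25.79, -5, - 49/12,17/19 , 6,59/3, 64 ] 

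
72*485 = 34920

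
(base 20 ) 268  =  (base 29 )130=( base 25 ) 1c3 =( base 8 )1640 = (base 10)928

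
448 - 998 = -550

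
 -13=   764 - 777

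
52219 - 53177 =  - 958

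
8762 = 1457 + 7305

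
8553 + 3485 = 12038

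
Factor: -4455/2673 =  - 5/3 = - 3^ ( - 1) * 5^1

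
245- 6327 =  - 6082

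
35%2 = 1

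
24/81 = 8/27 = 0.30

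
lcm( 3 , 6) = 6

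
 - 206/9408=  - 103/4704  =  - 0.02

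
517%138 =103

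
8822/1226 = 7 + 120/613=7.20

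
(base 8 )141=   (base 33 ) 2v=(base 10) 97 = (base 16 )61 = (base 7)166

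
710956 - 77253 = 633703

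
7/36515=7/36515 = 0.00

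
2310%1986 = 324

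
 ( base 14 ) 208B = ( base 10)5611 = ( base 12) 32b7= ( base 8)12753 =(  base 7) 22234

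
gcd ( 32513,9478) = 1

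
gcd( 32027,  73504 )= 1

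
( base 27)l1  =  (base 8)1070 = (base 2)1000111000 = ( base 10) 568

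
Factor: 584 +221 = 5^1*7^1* 23^1 = 805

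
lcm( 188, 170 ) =15980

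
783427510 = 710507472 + 72920038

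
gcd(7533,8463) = 93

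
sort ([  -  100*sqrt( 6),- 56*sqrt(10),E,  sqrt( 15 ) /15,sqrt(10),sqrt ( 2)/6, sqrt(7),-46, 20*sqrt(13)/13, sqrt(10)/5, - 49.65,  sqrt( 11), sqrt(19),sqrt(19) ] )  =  [-100*sqrt(6), - 56*sqrt(10 ), - 49.65,-46, sqrt(2 ) /6, sqrt(15)/15,  sqrt(10)/5 , sqrt ( 7) , E,sqrt(10) , sqrt( 11),  sqrt(19 ),  sqrt( 19), 20*sqrt( 13)/13]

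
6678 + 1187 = 7865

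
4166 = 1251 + 2915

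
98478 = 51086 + 47392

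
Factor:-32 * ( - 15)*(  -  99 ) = - 47520 = - 2^5*3^3 * 5^1*11^1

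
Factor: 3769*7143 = 26921967 = 3^1*2381^1 * 3769^1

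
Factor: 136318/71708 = 2^(  -  1) * 7^1*107^1*197^(-1 ) = 749/394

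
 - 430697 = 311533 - 742230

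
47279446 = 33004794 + 14274652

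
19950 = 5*3990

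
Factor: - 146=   -2^1*73^1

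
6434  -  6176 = 258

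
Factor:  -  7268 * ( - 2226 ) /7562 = 2^2*3^1 * 7^1 * 19^( - 1) * 23^1*53^1*79^1*199^(- 1) = 8089284/3781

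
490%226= 38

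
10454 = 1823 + 8631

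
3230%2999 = 231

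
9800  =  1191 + 8609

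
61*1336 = 81496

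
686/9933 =98/1419 = 0.07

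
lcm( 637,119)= 10829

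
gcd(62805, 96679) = 1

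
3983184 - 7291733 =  - 3308549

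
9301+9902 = 19203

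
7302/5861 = 1 + 1441/5861 = 1.25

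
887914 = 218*4073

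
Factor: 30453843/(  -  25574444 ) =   -  2^(-2)  *  3^1*  7^1*207169^1*913373^( - 1) = - 4350549/3653492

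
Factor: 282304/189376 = 401/269 = 269^(-1 )*401^1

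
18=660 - 642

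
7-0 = 7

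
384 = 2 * 192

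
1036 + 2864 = 3900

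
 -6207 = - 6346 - -139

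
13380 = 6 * 2230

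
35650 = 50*713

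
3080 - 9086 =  - 6006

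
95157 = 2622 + 92535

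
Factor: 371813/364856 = 481/472 = 2^( - 3)*13^1*37^1*59^( - 1 )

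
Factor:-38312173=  - 151^1 *349^1 * 727^1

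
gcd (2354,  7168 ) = 2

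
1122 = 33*34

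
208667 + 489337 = 698004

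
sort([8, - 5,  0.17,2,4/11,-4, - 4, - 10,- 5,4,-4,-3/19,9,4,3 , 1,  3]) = [ - 10, - 5, - 5, - 4, - 4 , - 4, - 3/19,0.17,4/11,1,2,3,3,4, 4,8, 9 ] 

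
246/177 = 1 + 23/59 = 1.39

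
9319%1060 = 839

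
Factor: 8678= 2^1*4339^1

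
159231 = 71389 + 87842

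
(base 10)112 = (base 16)70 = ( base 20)5C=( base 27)44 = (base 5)422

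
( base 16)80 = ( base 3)11202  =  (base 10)128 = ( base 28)4g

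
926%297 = 35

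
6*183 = 1098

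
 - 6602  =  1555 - 8157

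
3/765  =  1/255 = 0.00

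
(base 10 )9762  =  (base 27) daf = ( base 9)14346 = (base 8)23042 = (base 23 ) IAA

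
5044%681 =277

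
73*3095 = 225935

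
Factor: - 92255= - 5^1*18451^1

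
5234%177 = 101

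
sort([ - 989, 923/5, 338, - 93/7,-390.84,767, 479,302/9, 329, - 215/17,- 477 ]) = [- 989, - 477,-390.84, - 93/7, - 215/17, 302/9,  923/5 , 329,338,479, 767 ]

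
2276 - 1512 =764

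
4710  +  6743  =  11453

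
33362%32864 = 498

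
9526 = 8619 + 907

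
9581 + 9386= 18967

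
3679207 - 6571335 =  - 2892128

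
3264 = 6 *544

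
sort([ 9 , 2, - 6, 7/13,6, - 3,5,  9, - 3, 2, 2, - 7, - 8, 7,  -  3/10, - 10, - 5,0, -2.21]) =[  -  10, - 8, - 7, - 6, -5,-3,-3,-2.21,-3/10,  0, 7/13,  2,2,2,5,6,  7, 9 , 9]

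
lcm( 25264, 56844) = 227376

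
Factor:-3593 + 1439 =- 2^1*3^1*359^1  =  - 2154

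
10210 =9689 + 521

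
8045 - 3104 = 4941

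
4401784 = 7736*569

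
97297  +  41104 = 138401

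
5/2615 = 1/523 = 0.00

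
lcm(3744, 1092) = 26208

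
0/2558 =0 = 0.00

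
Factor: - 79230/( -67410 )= 2641/2247 = 3^( - 1) * 7^( - 1 ) *19^1 * 107^( - 1 )*139^1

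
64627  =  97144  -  32517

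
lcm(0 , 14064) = 0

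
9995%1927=360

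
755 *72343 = 54618965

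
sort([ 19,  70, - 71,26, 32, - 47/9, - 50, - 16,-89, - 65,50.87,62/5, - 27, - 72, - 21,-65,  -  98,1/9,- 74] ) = [-98,-89, - 74, - 72 , - 71, - 65, - 65, - 50, - 27, - 21,  -  16,  -  47/9, 1/9,62/5, 19, 26 , 32, 50.87,  70 ]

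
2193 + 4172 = 6365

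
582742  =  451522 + 131220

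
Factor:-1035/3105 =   -  1/3 = - 3^(-1 )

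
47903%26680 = 21223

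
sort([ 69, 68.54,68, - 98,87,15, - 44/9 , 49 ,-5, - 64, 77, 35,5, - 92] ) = [  -  98, - 92, - 64, - 5, - 44/9,5, 15,35 , 49, 68 , 68.54,69, 77,87] 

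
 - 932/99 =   -  932/99  =  - 9.41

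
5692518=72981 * 78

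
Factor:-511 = -7^1*73^1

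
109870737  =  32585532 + 77285205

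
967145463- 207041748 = 760103715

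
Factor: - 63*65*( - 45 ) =3^4*5^2*7^1*13^1 = 184275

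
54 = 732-678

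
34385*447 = 15370095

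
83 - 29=54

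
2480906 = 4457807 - 1976901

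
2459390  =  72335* 34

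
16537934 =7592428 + 8945506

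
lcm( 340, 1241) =24820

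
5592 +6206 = 11798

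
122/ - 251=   -  122/251 =- 0.49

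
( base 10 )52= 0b110100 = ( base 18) 2G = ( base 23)26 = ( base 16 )34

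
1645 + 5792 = 7437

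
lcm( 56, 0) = 0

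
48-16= 32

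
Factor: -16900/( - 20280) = 2^ (-1)*3^(  -  1)*5^1 = 5/6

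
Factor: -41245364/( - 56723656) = 2^( - 1) * 11^ ( - 1) * 61^ ( - 1) * 10567^( - 1)*10311341^1 = 10311341/14180914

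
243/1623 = 81/541=0.15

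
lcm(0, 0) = 0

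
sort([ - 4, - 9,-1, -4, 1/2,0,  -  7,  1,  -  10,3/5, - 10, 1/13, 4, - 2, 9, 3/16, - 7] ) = [ - 10, - 10 , - 9, - 7, - 7, - 4, - 4, - 2, - 1 , 0, 1/13, 3/16, 1/2, 3/5, 1,  4 , 9]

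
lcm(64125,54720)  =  4104000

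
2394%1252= 1142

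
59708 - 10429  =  49279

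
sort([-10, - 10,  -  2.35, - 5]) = [ - 10,  -  10,- 5,-2.35]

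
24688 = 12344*2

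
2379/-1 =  - 2379/1 = -  2379.00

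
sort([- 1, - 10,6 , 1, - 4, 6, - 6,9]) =[ - 10, - 6, - 4, - 1,1,6 , 6,9] 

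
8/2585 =8/2585  =  0.00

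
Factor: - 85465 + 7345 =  - 78120  =  - 2^3*3^2*5^1*7^1*31^1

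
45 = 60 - 15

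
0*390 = 0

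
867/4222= 867/4222 = 0.21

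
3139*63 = 197757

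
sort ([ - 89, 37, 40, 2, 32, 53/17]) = [ - 89, 2, 53/17,  32, 37, 40 ] 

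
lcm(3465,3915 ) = 301455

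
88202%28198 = 3608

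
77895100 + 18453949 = 96349049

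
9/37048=9/37048 = 0.00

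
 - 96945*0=0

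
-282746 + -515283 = - 798029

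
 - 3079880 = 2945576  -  6025456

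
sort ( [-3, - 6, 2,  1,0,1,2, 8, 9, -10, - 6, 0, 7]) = [ - 10, - 6, - 6,-3, 0, 0,1, 1,2,2,  7, 8 , 9] 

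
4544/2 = 2272=2272.00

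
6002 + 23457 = 29459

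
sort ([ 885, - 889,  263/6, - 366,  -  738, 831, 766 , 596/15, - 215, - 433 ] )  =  [ - 889, - 738,-433,-366, - 215,596/15,  263/6, 766, 831, 885] 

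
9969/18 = 553+5/6 = 553.83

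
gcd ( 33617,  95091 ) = 1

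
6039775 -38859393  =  - 32819618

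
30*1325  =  39750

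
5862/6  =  977  =  977.00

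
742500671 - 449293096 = 293207575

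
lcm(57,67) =3819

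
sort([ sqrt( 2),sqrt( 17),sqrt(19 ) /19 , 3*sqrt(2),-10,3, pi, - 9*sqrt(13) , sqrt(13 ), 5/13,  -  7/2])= [ - 9*sqrt(13 ), - 10,  -  7/2  ,  sqrt( 19 )/19,5/13,sqrt ( 2), 3,pi, sqrt(13),sqrt( 17),3 * sqrt(2 )] 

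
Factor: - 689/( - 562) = 2^ ( - 1 )*13^1*53^1*281^( - 1 ) 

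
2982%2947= 35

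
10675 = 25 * 427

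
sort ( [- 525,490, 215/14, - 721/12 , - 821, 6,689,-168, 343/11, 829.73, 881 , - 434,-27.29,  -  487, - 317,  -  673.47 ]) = [-821, - 673.47 ,-525 ,-487,- 434, - 317, - 168 ,-721/12, - 27.29, 6, 215/14,  343/11, 490, 689,829.73, 881 ]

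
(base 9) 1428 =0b10000110111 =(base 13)650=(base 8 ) 2067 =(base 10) 1079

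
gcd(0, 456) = 456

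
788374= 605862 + 182512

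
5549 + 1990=7539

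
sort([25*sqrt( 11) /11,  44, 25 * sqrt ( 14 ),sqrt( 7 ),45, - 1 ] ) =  [-1,sqrt( 7),25*sqrt(11)/11,44,45, 25*sqrt(14)]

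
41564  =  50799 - 9235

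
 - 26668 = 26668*( - 1)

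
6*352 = 2112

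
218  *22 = 4796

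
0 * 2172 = 0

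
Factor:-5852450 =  - 2^1*5^2*67^1*1747^1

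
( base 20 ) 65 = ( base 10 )125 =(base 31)41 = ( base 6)325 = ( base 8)175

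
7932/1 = 7932 =7932.00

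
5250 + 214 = 5464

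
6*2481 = 14886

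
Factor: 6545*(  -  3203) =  - 5^1 * 7^1 * 11^1 * 17^1*3203^1= -20963635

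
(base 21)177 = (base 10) 595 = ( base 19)1C6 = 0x253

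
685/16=42 + 13/16 = 42.81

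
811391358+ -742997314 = 68394044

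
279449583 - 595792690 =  - 316343107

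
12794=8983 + 3811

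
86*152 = 13072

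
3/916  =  3/916 = 0.00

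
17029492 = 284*59963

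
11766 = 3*3922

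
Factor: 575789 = 461^1*1249^1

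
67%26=15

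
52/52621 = 52/52621  =  0.00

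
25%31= 25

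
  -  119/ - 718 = 119/718 =0.17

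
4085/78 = 52 + 29/78= 52.37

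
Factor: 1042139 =7^1*53^3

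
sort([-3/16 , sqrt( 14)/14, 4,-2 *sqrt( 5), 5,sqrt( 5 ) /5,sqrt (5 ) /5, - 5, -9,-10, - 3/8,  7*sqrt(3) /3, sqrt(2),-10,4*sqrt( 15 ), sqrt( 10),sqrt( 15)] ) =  [ - 10, - 10, - 9,-5, - 2*sqrt( 5), - 3/8, - 3/16,sqrt( 14 )/14,  sqrt( 5)/5,sqrt( 5 )/5,sqrt( 2),sqrt(10),sqrt (15),4,7*sqrt ( 3 ) /3,  5,4*sqrt(15 )] 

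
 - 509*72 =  - 36648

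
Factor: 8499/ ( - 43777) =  - 3^1*2833^1*43777^ ( -1)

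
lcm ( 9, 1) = 9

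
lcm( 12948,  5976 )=77688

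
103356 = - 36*(- 2871)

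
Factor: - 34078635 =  - 3^2*5^1 * 229^1*3307^1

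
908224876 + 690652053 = 1598876929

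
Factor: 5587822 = 2^1*2793911^1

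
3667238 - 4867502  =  -1200264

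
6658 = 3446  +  3212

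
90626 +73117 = 163743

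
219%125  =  94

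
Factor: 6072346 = 2^1*7^1*41^1*71^1*149^1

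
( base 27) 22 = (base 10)56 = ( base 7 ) 110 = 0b111000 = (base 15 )3B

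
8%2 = 0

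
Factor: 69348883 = 181^1*383143^1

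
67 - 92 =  - 25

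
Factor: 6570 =2^1 * 3^2*5^1 *73^1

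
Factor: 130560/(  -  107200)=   -408/335 = - 2^3*3^1 * 5^( - 1 )*17^1*67^( - 1 )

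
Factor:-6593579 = -41^1*73^1*2203^1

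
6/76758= 1/12793 = 0.00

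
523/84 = 6 + 19/84 = 6.23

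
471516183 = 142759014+328757169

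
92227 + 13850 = 106077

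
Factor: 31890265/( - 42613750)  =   - 6378053/8522750 = - 2^ ( - 1 )*5^( - 3)*11^1*19^1*73^( - 1 )*467^( - 1) * 30517^1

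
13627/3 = 13627/3= 4542.33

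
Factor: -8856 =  - 2^3*3^3*41^1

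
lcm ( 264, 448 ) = 14784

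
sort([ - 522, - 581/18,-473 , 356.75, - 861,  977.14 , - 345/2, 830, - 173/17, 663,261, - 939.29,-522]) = [  -  939.29 ,-861 ,-522, - 522,-473, - 345/2,-581/18 ,  -  173/17,  261 , 356.75 , 663,830, 977.14]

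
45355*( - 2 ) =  -90710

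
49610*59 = 2926990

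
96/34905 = 32/11635= 0.00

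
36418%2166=1762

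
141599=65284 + 76315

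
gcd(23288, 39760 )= 568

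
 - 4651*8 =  - 37208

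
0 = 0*53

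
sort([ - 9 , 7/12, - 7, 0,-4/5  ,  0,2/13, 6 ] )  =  [ - 9, - 7 , - 4/5, 0, 0, 2/13, 7/12, 6]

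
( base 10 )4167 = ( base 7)15102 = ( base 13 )1B87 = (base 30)4ir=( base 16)1047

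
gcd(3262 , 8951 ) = 1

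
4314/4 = 2157/2 =1078.50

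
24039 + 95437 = 119476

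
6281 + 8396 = 14677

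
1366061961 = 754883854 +611178107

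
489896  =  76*6446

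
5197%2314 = 569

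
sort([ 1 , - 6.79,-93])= [ - 93, - 6.79,  1 ]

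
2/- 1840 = - 1/920 = - 0.00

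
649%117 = 64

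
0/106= 0 = 0.00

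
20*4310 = 86200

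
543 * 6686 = 3630498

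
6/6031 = 6/6031 = 0.00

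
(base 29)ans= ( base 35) 7F5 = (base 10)9105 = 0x2391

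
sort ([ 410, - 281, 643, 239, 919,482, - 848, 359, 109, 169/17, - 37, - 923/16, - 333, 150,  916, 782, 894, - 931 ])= [ - 931, - 848, - 333, - 281,  -  923/16, - 37, 169/17, 109,150, 239, 359, 410,482, 643, 782,894,916, 919]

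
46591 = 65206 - 18615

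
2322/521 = 2322/521 = 4.46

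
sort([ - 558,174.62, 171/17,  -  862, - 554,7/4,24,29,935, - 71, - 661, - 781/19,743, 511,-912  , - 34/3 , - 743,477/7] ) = [ - 912,-862, - 743,  -  661, - 558,-554, - 71, - 781/19, - 34/3,7/4, 171/17,24,29, 477/7, 174.62,511,743,935] 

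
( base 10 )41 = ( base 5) 131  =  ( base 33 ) 18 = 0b101001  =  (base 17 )27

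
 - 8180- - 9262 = 1082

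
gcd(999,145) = 1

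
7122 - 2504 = 4618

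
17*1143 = 19431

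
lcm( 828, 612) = 14076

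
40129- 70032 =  - 29903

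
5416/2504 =677/313 = 2.16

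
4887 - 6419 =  - 1532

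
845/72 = 845/72= 11.74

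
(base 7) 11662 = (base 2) 110000001010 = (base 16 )C0A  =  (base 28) 3q2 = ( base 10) 3082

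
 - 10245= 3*( - 3415)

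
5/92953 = 5/92953 = 0.00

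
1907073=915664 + 991409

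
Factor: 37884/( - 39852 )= - 3^ ( - 4)*7^1*11^1 = - 77/81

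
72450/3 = 24150= 24150.00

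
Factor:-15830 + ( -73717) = - 3^1*19^1*1571^1 =- 89547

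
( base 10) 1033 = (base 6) 4441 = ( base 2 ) 10000001001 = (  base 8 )2011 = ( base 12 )721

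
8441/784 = 8441/784 = 10.77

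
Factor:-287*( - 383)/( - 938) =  - 2^( - 1)*41^1*67^( - 1)*383^1 = - 15703/134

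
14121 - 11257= 2864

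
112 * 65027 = 7283024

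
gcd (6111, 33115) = 1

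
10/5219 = 10/5219 = 0.00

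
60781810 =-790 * (-76939) 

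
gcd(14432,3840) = 32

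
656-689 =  - 33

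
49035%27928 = 21107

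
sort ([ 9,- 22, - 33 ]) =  [ - 33, - 22,9 ]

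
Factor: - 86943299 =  - 89^1*199^1*4909^1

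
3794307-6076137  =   - 2281830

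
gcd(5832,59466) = 6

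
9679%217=131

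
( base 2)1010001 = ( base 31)2J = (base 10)81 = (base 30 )2l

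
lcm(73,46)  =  3358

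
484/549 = 484/549=0.88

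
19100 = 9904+9196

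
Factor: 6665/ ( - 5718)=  - 2^ ( - 1)*3^( - 1)*5^1  *31^1*43^1 * 953^ ( - 1)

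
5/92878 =5/92878 = 0.00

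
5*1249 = 6245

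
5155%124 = 71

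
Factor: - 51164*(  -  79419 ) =4063393716  =  2^2*3^1 * 23^1*1151^1*12791^1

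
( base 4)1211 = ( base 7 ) 203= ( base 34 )2x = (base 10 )101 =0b1100101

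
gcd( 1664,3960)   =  8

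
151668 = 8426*18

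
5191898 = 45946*113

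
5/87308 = 5/87308 = 0.00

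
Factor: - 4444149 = -3^1*269^1*5507^1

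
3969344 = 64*62021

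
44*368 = 16192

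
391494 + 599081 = 990575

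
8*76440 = 611520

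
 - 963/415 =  - 3+282/415 = - 2.32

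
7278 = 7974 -696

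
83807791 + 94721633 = 178529424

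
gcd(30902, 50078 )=2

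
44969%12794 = 6587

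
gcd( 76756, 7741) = 1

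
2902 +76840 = 79742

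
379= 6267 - 5888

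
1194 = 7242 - 6048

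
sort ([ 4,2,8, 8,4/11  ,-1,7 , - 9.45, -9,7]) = [ - 9.45, - 9, - 1,4/11,2, 4,7,7, 8,  8 ]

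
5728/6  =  2864/3 =954.67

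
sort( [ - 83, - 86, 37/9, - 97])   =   [ - 97,-86, - 83,  37/9] 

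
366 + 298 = 664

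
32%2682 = 32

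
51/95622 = 17/31874= 0.00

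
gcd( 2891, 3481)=59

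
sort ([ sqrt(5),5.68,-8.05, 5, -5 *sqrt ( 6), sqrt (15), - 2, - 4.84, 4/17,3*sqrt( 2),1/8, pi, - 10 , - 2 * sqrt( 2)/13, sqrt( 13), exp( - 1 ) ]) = [ - 5* sqrt (6), - 10, - 8.05,-4.84, - 2, - 2*sqrt ( 2)/13,1/8, 4/17, exp( - 1), sqrt(5), pi,sqrt( 13 ), sqrt( 15),3*sqrt(2), 5, 5.68 ] 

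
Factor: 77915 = 5^1*15583^1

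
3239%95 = 9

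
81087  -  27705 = 53382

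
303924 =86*3534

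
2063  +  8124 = 10187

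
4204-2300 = 1904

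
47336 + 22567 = 69903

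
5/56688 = 5/56688 = 0.00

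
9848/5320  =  1 + 566/665 = 1.85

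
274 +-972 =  -698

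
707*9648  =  6821136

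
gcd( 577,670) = 1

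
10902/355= 30 + 252/355 = 30.71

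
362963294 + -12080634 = 350882660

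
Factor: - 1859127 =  - 3^1*467^1*1327^1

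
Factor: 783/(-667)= - 27/23 =- 3^3*23^( - 1)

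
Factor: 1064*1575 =2^3*3^2*5^2*7^2*19^1 = 1675800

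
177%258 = 177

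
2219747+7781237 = 10000984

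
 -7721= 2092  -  9813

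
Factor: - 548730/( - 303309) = 910/503=2^1*5^1*7^1*13^1*503^ (- 1) 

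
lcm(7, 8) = 56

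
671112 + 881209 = 1552321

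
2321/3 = 773 + 2/3= 773.67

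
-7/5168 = -7/5168 = -0.00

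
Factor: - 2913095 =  - 5^1*257^1 * 2267^1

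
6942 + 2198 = 9140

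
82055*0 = 0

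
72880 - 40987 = 31893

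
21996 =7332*3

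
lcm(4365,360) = 34920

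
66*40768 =2690688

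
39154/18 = 2175+2/9 = 2175.22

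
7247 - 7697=  -  450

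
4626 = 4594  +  32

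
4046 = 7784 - 3738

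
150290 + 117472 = 267762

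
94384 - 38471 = 55913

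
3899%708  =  359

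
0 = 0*90291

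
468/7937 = 468/7937 = 0.06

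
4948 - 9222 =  - 4274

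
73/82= 73/82 = 0.89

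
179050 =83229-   -  95821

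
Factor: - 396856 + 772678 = 375822= 2^1*3^2*20879^1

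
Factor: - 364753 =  - 364753^1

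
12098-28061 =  -15963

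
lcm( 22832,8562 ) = 68496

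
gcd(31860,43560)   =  180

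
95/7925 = 19/1585 = 0.01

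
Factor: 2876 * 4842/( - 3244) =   -  3481398/811 = - 2^1*3^2 * 269^1*719^1*811^(- 1)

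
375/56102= 375/56102 = 0.01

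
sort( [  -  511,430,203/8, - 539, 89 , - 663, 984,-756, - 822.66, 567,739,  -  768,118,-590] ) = [ - 822.66, - 768, - 756,-663,-590, - 539,  -  511, 203/8,  89,118,  430, 567,739, 984]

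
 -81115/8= - 81115/8 =- 10139.38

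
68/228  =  17/57 =0.30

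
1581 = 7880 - 6299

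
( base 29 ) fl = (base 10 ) 456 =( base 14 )248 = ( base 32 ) e8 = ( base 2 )111001000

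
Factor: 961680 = 2^4*3^1*5^1*4007^1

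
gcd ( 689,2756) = 689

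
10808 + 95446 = 106254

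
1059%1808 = 1059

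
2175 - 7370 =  - 5195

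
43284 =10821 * 4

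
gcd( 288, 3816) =72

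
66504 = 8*8313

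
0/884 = 0 = 0.00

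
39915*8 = 319320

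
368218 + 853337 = 1221555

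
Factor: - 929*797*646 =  - 478306798= - 2^1*17^1*19^1*797^1*929^1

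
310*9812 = 3041720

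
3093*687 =2124891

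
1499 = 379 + 1120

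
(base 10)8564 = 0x2174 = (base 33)7sh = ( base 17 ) 1CAD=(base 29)A59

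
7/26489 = 7/26489  =  0.00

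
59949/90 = 6661/10 = 666.10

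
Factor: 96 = 2^5*3^1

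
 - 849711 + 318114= -531597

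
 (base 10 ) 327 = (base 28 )bj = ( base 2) 101000111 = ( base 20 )g7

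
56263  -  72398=-16135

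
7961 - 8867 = - 906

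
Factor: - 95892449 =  - 19^1* 5046971^1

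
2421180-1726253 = 694927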